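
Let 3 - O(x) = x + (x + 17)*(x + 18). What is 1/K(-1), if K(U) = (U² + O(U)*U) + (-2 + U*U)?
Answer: 1/268 ≈ 0.0037313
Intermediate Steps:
O(x) = 3 - x - (17 + x)*(18 + x) (O(x) = 3 - (x + (x + 17)*(x + 18)) = 3 - (x + (17 + x)*(18 + x)) = 3 + (-x - (17 + x)*(18 + x)) = 3 - x - (17 + x)*(18 + x))
K(U) = -2 + 2*U² + U*(-303 - U² - 36*U) (K(U) = (U² + (-303 - U² - 36*U)*U) + (-2 + U*U) = (U² + U*(-303 - U² - 36*U)) + (-2 + U²) = -2 + 2*U² + U*(-303 - U² - 36*U))
1/K(-1) = 1/(-2 - 1*(-1)³ - 303*(-1) - 34*(-1)²) = 1/(-2 - 1*(-1) + 303 - 34*1) = 1/(-2 + 1 + 303 - 34) = 1/268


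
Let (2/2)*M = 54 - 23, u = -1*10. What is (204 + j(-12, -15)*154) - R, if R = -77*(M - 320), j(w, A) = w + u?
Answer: -25437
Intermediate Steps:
u = -10
j(w, A) = -10 + w (j(w, A) = w - 10 = -10 + w)
M = 31 (M = 54 - 23 = 31)
R = 22253 (R = -77*(31 - 320) = -77*(-289) = 22253)
(204 + j(-12, -15)*154) - R = (204 + (-10 - 12)*154) - 1*22253 = (204 - 22*154) - 22253 = (204 - 3388) - 22253 = -3184 - 22253 = -25437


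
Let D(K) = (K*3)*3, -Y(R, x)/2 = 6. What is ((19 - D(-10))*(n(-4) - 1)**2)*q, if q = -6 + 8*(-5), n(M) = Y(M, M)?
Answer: -847366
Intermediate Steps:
Y(R, x) = -12 (Y(R, x) = -2*6 = -12)
n(M) = -12
q = -46 (q = -6 - 40 = -46)
D(K) = 9*K (D(K) = (3*K)*3 = 9*K)
((19 - D(-10))*(n(-4) - 1)**2)*q = ((19 - 9*(-10))*(-12 - 1)**2)*(-46) = ((19 - 1*(-90))*(-13)**2)*(-46) = ((19 + 90)*169)*(-46) = (109*169)*(-46) = 18421*(-46) = -847366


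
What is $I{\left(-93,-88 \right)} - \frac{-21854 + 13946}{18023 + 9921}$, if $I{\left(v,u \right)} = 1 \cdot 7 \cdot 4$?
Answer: $\frac{197585}{6986} \approx 28.283$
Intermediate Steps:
$I{\left(v,u \right)} = 28$ ($I{\left(v,u \right)} = 7 \cdot 4 = 28$)
$I{\left(-93,-88 \right)} - \frac{-21854 + 13946}{18023 + 9921} = 28 - \frac{-21854 + 13946}{18023 + 9921} = 28 - - \frac{7908}{27944} = 28 - \left(-7908\right) \frac{1}{27944} = 28 - - \frac{1977}{6986} = 28 + \frac{1977}{6986} = \frac{197585}{6986}$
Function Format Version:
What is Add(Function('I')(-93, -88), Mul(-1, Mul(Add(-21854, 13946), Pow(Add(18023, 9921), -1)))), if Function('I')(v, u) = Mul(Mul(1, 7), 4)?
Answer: Rational(197585, 6986) ≈ 28.283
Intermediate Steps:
Function('I')(v, u) = 28 (Function('I')(v, u) = Mul(7, 4) = 28)
Add(Function('I')(-93, -88), Mul(-1, Mul(Add(-21854, 13946), Pow(Add(18023, 9921), -1)))) = Add(28, Mul(-1, Mul(Add(-21854, 13946), Pow(Add(18023, 9921), -1)))) = Add(28, Mul(-1, Mul(-7908, Pow(27944, -1)))) = Add(28, Mul(-1, Mul(-7908, Rational(1, 27944)))) = Add(28, Mul(-1, Rational(-1977, 6986))) = Add(28, Rational(1977, 6986)) = Rational(197585, 6986)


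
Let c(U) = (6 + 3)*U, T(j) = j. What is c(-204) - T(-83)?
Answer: -1753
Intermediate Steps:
c(U) = 9*U
c(-204) - T(-83) = 9*(-204) - 1*(-83) = -1836 + 83 = -1753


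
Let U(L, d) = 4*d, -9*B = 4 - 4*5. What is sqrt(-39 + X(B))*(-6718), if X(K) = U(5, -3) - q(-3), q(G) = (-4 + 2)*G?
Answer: -6718*I*sqrt(57) ≈ -50720.0*I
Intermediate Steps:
B = 16/9 (B = -(4 - 4*5)/9 = -(4 - 20)/9 = -1/9*(-16) = 16/9 ≈ 1.7778)
q(G) = -2*G
X(K) = -18 (X(K) = 4*(-3) - (-2)*(-3) = -12 - 1*6 = -12 - 6 = -18)
sqrt(-39 + X(B))*(-6718) = sqrt(-39 - 18)*(-6718) = sqrt(-57)*(-6718) = (I*sqrt(57))*(-6718) = -6718*I*sqrt(57)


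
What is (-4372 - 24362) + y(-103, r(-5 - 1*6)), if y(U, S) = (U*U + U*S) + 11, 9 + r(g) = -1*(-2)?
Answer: -17393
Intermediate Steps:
r(g) = -7 (r(g) = -9 - 1*(-2) = -9 + 2 = -7)
y(U, S) = 11 + U² + S*U (y(U, S) = (U² + S*U) + 11 = 11 + U² + S*U)
(-4372 - 24362) + y(-103, r(-5 - 1*6)) = (-4372 - 24362) + (11 + (-103)² - 7*(-103)) = -28734 + (11 + 10609 + 721) = -28734 + 11341 = -17393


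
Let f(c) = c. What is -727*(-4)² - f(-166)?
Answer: -11466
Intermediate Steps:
-727*(-4)² - f(-166) = -727*(-4)² - 1*(-166) = -727*16 + 166 = -11632 + 166 = -11466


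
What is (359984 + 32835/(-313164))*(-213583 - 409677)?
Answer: -5855215890345305/26097 ≈ -2.2436e+11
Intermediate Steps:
(359984 + 32835/(-313164))*(-213583 - 409677) = (359984 + 32835*(-1/313164))*(-623260) = (359984 - 10945/104388)*(-623260) = (37577998847/104388)*(-623260) = -5855215890345305/26097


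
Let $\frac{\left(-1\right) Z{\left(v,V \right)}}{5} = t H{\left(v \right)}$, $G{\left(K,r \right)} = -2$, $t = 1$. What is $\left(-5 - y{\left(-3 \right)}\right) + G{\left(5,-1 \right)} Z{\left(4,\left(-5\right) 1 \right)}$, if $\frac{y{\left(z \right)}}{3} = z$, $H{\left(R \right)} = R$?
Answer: $44$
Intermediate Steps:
$y{\left(z \right)} = 3 z$
$Z{\left(v,V \right)} = - 5 v$ ($Z{\left(v,V \right)} = - 5 \cdot 1 v = - 5 v$)
$\left(-5 - y{\left(-3 \right)}\right) + G{\left(5,-1 \right)} Z{\left(4,\left(-5\right) 1 \right)} = \left(-5 - 3 \left(-3\right)\right) - 2 \left(\left(-5\right) 4\right) = \left(-5 - -9\right) - -40 = \left(-5 + 9\right) + 40 = 4 + 40 = 44$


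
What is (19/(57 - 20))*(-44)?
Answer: -836/37 ≈ -22.595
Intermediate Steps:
(19/(57 - 20))*(-44) = (19/37)*(-44) = -836/37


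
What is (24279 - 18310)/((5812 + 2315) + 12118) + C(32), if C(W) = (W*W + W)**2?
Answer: 22575934289/20245 ≈ 1.1151e+6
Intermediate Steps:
C(W) = (W + W**2)**2 (C(W) = (W**2 + W)**2 = (W + W**2)**2)
(24279 - 18310)/((5812 + 2315) + 12118) + C(32) = (24279 - 18310)/((5812 + 2315) + 12118) + 32**2*(1 + 32)**2 = 5969/(8127 + 12118) + 1024*33**2 = 5969/20245 + 1024*1089 = 5969*(1/20245) + 1115136 = 5969/20245 + 1115136 = 22575934289/20245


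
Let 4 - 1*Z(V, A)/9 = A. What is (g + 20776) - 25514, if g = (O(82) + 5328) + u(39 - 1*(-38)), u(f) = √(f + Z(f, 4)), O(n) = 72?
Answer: 662 + √77 ≈ 670.78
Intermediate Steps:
Z(V, A) = 36 - 9*A
u(f) = √f (u(f) = √(f + (36 - 9*4)) = √(f + (36 - 36)) = √(f + 0) = √f)
g = 5400 + √77 (g = (72 + 5328) + √(39 - 1*(-38)) = 5400 + √(39 + 38) = 5400 + √77 ≈ 5408.8)
(g + 20776) - 25514 = ((5400 + √77) + 20776) - 25514 = (26176 + √77) - 25514 = 662 + √77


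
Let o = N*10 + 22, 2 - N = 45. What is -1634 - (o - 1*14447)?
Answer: 13221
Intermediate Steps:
N = -43 (N = 2 - 1*45 = 2 - 45 = -43)
o = -408 (o = -43*10 + 22 = -430 + 22 = -408)
-1634 - (o - 1*14447) = -1634 - (-408 - 1*14447) = -1634 - (-408 - 14447) = -1634 - 1*(-14855) = -1634 + 14855 = 13221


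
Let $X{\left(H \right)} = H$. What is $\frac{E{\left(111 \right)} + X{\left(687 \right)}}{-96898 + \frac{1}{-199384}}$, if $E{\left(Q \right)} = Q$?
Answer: $- \frac{159108432}{19319910833} \approx -0.0082355$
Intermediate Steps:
$\frac{E{\left(111 \right)} + X{\left(687 \right)}}{-96898 + \frac{1}{-199384}} = \frac{111 + 687}{-96898 + \frac{1}{-199384}} = \frac{798}{-96898 - \frac{1}{199384}} = \frac{798}{- \frac{19319910833}{199384}} = 798 \left(- \frac{199384}{19319910833}\right) = - \frac{159108432}{19319910833}$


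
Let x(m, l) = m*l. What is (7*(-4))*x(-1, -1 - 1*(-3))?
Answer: 56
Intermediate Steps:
x(m, l) = l*m
(7*(-4))*x(-1, -1 - 1*(-3)) = (7*(-4))*((-1 - 1*(-3))*(-1)) = -28*(-1 + 3)*(-1) = -56*(-1) = -28*(-2) = 56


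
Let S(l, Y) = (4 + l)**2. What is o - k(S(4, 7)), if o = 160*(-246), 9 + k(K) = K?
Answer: -39415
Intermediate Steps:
k(K) = -9 + K
o = -39360
o - k(S(4, 7)) = -39360 - (-9 + (4 + 4)**2) = -39360 - (-9 + 8**2) = -39360 - (-9 + 64) = -39360 - 1*55 = -39360 - 55 = -39415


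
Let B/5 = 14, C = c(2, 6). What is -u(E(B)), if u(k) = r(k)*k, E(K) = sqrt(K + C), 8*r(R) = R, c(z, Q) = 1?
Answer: -71/8 ≈ -8.8750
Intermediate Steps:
r(R) = R/8
C = 1
B = 70 (B = 5*14 = 70)
E(K) = sqrt(1 + K) (E(K) = sqrt(K + 1) = sqrt(1 + K))
u(k) = k**2/8 (u(k) = (k/8)*k = k**2/8)
-u(E(B)) = -(sqrt(1 + 70))**2/8 = -(sqrt(71))**2/8 = -71/8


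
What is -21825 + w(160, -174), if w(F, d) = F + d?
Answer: -21839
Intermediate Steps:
-21825 + w(160, -174) = -21825 + (160 - 174) = -21825 - 14 = -21839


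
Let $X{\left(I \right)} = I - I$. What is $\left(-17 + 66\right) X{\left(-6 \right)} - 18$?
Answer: $-18$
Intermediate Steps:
$X{\left(I \right)} = 0$
$\left(-17 + 66\right) X{\left(-6 \right)} - 18 = \left(-17 + 66\right) 0 - 18 = 49 \cdot 0 - 18 = 0 - 18 = -18$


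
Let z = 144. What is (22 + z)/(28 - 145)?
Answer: -166/117 ≈ -1.4188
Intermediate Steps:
(22 + z)/(28 - 145) = (22 + 144)/(28 - 145) = 166/(-117) = -1/117*166 = -166/117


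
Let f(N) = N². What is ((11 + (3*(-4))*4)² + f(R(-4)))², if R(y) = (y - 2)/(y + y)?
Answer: 480179569/256 ≈ 1.8757e+6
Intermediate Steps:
R(y) = (-2 + y)/(2*y) (R(y) = (-2 + y)/((2*y)) = (-2 + y)*(1/(2*y)) = (-2 + y)/(2*y))
((11 + (3*(-4))*4)² + f(R(-4)))² = ((11 + (3*(-4))*4)² + ((½)*(-2 - 4)/(-4))²)² = ((11 - 12*4)² + ((½)*(-¼)*(-6))²)² = ((11 - 48)² + (¾)²)² = ((-37)² + 9/16)² = (1369 + 9/16)² = (21913/16)² = 480179569/256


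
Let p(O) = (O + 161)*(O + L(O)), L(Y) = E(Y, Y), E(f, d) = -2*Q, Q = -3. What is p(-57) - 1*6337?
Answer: -11641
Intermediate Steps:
E(f, d) = 6 (E(f, d) = -2*(-3) = 6)
L(Y) = 6
p(O) = (6 + O)*(161 + O) (p(O) = (O + 161)*(O + 6) = (161 + O)*(6 + O) = (6 + O)*(161 + O))
p(-57) - 1*6337 = (966 + (-57)**2 + 167*(-57)) - 1*6337 = (966 + 3249 - 9519) - 6337 = -5304 - 6337 = -11641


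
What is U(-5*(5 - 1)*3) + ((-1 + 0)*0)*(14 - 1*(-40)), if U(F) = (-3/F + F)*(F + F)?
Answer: 7194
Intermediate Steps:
U(F) = 2*F*(F - 3/F) (U(F) = (F - 3/F)*(2*F) = 2*F*(F - 3/F))
U(-5*(5 - 1)*3) + ((-1 + 0)*0)*(14 - 1*(-40)) = (-6 + 2*(-5*(5 - 1)*3)²) + ((-1 + 0)*0)*(14 - 1*(-40)) = (-6 + 2*(-5*4*3)²) + (-1*0)*(14 + 40) = (-6 + 2*(-20*3)²) + 0*54 = (-6 + 2*(-60)²) + 0 = (-6 + 2*3600) + 0 = (-6 + 7200) + 0 = 7194 + 0 = 7194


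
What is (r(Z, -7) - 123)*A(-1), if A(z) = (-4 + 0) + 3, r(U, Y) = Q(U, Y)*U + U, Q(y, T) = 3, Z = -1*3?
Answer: 135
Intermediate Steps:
Z = -3
r(U, Y) = 4*U (r(U, Y) = 3*U + U = 4*U)
A(z) = -1 (A(z) = -4 + 3 = -1)
(r(Z, -7) - 123)*A(-1) = (4*(-3) - 123)*(-1) = (-12 - 123)*(-1) = -135*(-1) = 135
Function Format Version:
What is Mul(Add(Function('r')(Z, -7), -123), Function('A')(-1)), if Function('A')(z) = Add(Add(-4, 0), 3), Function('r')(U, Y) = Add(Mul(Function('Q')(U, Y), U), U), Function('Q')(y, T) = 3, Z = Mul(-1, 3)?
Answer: 135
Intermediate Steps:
Z = -3
Function('r')(U, Y) = Mul(4, U) (Function('r')(U, Y) = Add(Mul(3, U), U) = Mul(4, U))
Function('A')(z) = -1 (Function('A')(z) = Add(-4, 3) = -1)
Mul(Add(Function('r')(Z, -7), -123), Function('A')(-1)) = Mul(Add(Mul(4, -3), -123), -1) = Mul(Add(-12, -123), -1) = Mul(-135, -1) = 135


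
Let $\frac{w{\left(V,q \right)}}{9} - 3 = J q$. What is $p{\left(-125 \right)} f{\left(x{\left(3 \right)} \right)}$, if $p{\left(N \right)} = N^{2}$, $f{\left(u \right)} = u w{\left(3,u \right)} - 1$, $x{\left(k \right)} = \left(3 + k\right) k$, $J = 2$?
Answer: $98703125$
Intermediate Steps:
$x{\left(k \right)} = k \left(3 + k\right)$
$w{\left(V,q \right)} = 27 + 18 q$ ($w{\left(V,q \right)} = 27 + 9 \cdot 2 q = 27 + 18 q$)
$f{\left(u \right)} = -1 + u \left(27 + 18 u\right)$ ($f{\left(u \right)} = u \left(27 + 18 u\right) - 1 = -1 + u \left(27 + 18 u\right)$)
$p{\left(-125 \right)} f{\left(x{\left(3 \right)} \right)} = \left(-125\right)^{2} \left(-1 + 9 \cdot 3 \left(3 + 3\right) \left(3 + 2 \cdot 3 \left(3 + 3\right)\right)\right) = 15625 \left(-1 + 9 \cdot 3 \cdot 6 \left(3 + 2 \cdot 3 \cdot 6\right)\right) = 15625 \left(-1 + 9 \cdot 18 \left(3 + 2 \cdot 18\right)\right) = 15625 \left(-1 + 9 \cdot 18 \left(3 + 36\right)\right) = 15625 \left(-1 + 9 \cdot 18 \cdot 39\right) = 15625 \left(-1 + 6318\right) = 15625 \cdot 6317 = 98703125$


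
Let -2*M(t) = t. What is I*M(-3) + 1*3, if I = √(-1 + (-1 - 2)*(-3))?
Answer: 3 + 3*√2 ≈ 7.2426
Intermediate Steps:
M(t) = -t/2
I = 2*√2 (I = √(-1 - 3*(-3)) = √(-1 + 9) = √8 = 2*√2 ≈ 2.8284)
I*M(-3) + 1*3 = (2*√2)*(-½*(-3)) + 1*3 = (2*√2)*(3/2) + 3 = 3*√2 + 3 = 3 + 3*√2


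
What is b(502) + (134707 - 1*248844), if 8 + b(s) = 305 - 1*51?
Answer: -113891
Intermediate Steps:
b(s) = 246 (b(s) = -8 + (305 - 1*51) = -8 + (305 - 51) = -8 + 254 = 246)
b(502) + (134707 - 1*248844) = 246 + (134707 - 1*248844) = 246 + (134707 - 248844) = 246 - 114137 = -113891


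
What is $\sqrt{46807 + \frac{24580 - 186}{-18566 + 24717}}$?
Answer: $\frac{\sqrt{1771083577901}}{6151} \approx 216.36$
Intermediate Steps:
$\sqrt{46807 + \frac{24580 - 186}{-18566 + 24717}} = \sqrt{46807 + \frac{24394}{6151}} = \sqrt{\frac{287934251}{6151}} = \frac{\sqrt{1771083577901}}{6151}$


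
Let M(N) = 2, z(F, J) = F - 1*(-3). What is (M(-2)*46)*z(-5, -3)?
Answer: -184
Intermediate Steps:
z(F, J) = 3 + F (z(F, J) = F + 3 = 3 + F)
(M(-2)*46)*z(-5, -3) = (2*46)*(3 - 5) = 92*(-2) = -184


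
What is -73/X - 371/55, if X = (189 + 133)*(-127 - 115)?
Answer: -2627799/389620 ≈ -6.7445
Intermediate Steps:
X = -77924 (X = 322*(-242) = -77924)
-73/X - 371/55 = -73/(-77924) - 371/55 = -73*(-1/77924) - 371*1/55 = 73/77924 - 371/55 = -2627799/389620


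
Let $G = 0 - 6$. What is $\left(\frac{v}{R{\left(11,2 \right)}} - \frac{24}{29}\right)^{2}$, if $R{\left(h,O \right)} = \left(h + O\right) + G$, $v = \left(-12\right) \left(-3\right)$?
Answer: $\frac{767376}{41209} \approx 18.622$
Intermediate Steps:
$v = 36$
$G = -6$ ($G = 0 - 6 = -6$)
$R{\left(h,O \right)} = -6 + O + h$ ($R{\left(h,O \right)} = \left(h + O\right) - 6 = \left(O + h\right) - 6 = -6 + O + h$)
$\left(\frac{v}{R{\left(11,2 \right)}} - \frac{24}{29}\right)^{2} = \left(\frac{36}{-6 + 2 + 11} - \frac{24}{29}\right)^{2} = \left(\frac{36}{7} - \frac{24}{29}\right)^{2} = \left(\frac{876}{203}\right)^{2} = \frac{767376}{41209}$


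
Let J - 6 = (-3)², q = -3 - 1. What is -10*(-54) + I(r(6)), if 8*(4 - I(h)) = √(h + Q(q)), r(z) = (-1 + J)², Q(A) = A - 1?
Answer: 544 - √191/8 ≈ 542.27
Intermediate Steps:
q = -4
Q(A) = -1 + A
J = 15 (J = 6 + (-3)² = 6 + 9 = 15)
r(z) = 196 (r(z) = (-1 + 15)² = 14² = 196)
I(h) = 4 - √(-5 + h)/8 (I(h) = 4 - √(h + (-1 - 4))/8 = 4 - √(h - 5)/8 = 4 - √(-5 + h)/8)
-10*(-54) + I(r(6)) = -10*(-54) + (4 - √(-5 + 196)/8) = 540 + (4 - √191/8) = 544 - √191/8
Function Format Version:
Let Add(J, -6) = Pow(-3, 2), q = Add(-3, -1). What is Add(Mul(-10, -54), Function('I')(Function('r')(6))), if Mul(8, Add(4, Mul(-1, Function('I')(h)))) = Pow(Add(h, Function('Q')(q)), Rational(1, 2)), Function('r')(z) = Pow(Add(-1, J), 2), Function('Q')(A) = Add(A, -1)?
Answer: Add(544, Mul(Rational(-1, 8), Pow(191, Rational(1, 2)))) ≈ 542.27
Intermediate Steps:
q = -4
Function('Q')(A) = Add(-1, A)
J = 15 (J = Add(6, Pow(-3, 2)) = Add(6, 9) = 15)
Function('r')(z) = 196 (Function('r')(z) = Pow(Add(-1, 15), 2) = Pow(14, 2) = 196)
Function('I')(h) = Add(4, Mul(Rational(-1, 8), Pow(Add(-5, h), Rational(1, 2)))) (Function('I')(h) = Add(4, Mul(Rational(-1, 8), Pow(Add(h, Add(-1, -4)), Rational(1, 2)))) = Add(4, Mul(Rational(-1, 8), Pow(Add(h, -5), Rational(1, 2)))) = Add(4, Mul(Rational(-1, 8), Pow(Add(-5, h), Rational(1, 2)))))
Add(Mul(-10, -54), Function('I')(Function('r')(6))) = Add(Mul(-10, -54), Add(4, Mul(Rational(-1, 8), Pow(Add(-5, 196), Rational(1, 2))))) = Add(540, Add(4, Mul(Rational(-1, 8), Pow(191, Rational(1, 2))))) = Add(544, Mul(Rational(-1, 8), Pow(191, Rational(1, 2))))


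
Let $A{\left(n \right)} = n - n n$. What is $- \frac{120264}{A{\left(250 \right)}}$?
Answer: $\frac{20044}{10375} \approx 1.932$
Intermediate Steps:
$A{\left(n \right)} = n - n^{2}$
$- \frac{120264}{A{\left(250 \right)}} = - \frac{120264}{250 \left(1 - 250\right)} = - \frac{120264}{250 \left(-249\right)} = - \frac{120264}{-62250} = \left(-120264\right) \left(- \frac{1}{62250}\right) = \frac{20044}{10375}$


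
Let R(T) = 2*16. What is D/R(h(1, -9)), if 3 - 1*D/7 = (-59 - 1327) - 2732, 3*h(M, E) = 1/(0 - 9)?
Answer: 28847/32 ≈ 901.47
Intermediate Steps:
h(M, E) = -1/27 (h(M, E) = 1/(3*(0 - 9)) = (1/3)/(-9) = (1/3)*(-1/9) = -1/27)
D = 28847 (D = 21 - 7*((-59 - 1327) - 2732) = 21 - 7*(-1386 - 2732) = 21 - 7*(-4118) = 21 + 28826 = 28847)
R(T) = 32
D/R(h(1, -9)) = 28847/32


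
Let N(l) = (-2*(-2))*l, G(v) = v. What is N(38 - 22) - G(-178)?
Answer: 242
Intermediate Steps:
N(l) = 4*l
N(38 - 22) - G(-178) = 4*(38 - 22) - 1*(-178) = 4*16 + 178 = 64 + 178 = 242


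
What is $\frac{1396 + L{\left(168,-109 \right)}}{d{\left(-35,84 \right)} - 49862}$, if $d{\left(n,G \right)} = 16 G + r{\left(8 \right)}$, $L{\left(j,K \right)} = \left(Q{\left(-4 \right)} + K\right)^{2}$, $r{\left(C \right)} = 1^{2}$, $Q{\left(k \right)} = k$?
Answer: $- \frac{14165}{48517} \approx -0.29196$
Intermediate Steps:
$r{\left(C \right)} = 1$
$L{\left(j,K \right)} = \left(-4 + K\right)^{2}$
$d{\left(n,G \right)} = 1 + 16 G$ ($d{\left(n,G \right)} = 16 G + 1 = 1 + 16 G$)
$\frac{1396 + L{\left(168,-109 \right)}}{d{\left(-35,84 \right)} - 49862} = \frac{1396 + \left(-4 - 109\right)^{2}}{\left(1 + 16 \cdot 84\right) - 49862} = \frac{1396 + \left(-113\right)^{2}}{\left(1 + 1344\right) - 49862} = \frac{1396 + 12769}{1345 - 49862} = \frac{14165}{-48517} = 14165 \left(- \frac{1}{48517}\right) = - \frac{14165}{48517}$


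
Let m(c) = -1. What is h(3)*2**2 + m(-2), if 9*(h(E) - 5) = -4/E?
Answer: 497/27 ≈ 18.407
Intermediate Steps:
h(E) = 5 - 4/(9*E) (h(E) = 5 + (-4/E)/9 = 5 - 4/(9*E))
h(3)*2**2 + m(-2) = (5 - 4/9/3)*2**2 - 1 = (5 - 4/9*1/3)*4 - 1 = (5 - 4/27)*4 - 1 = (131/27)*4 - 1 = 524/27 - 1 = 497/27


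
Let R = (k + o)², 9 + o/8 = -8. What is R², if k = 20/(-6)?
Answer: 30528476176/81 ≈ 3.7689e+8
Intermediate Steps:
o = -136 (o = -72 + 8*(-8) = -72 - 64 = -136)
k = -10/3 (k = 20*(-⅙) = -10/3 ≈ -3.3333)
R = 174724/9 (R = (-10/3 - 136)² = (-418/3)² = 174724/9 ≈ 19414.)
R² = (174724/9)² = 30528476176/81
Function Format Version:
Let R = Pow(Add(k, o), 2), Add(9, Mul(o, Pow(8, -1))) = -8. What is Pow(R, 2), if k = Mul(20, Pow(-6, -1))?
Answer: Rational(30528476176, 81) ≈ 3.7689e+8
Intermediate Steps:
o = -136 (o = Add(-72, Mul(8, -8)) = Add(-72, -64) = -136)
k = Rational(-10, 3) (k = Mul(20, Rational(-1, 6)) = Rational(-10, 3) ≈ -3.3333)
R = Rational(174724, 9) (R = Pow(Add(Rational(-10, 3), -136), 2) = Pow(Rational(-418, 3), 2) = Rational(174724, 9) ≈ 19414.)
Pow(R, 2) = Pow(Rational(174724, 9), 2) = Rational(30528476176, 81)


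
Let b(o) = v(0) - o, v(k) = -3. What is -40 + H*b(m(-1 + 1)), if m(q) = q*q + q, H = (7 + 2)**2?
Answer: -283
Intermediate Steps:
H = 81 (H = 9**2 = 81)
m(q) = q + q**2 (m(q) = q**2 + q = q + q**2)
b(o) = -3 - o
-40 + H*b(m(-1 + 1)) = -40 + 81*(-3 - (-1 + 1)*(1 + (-1 + 1))) = -40 + 81*(-3 - 0*(1 + 0)) = -40 + 81*(-3 - 0) = -40 + 81*(-3 - 1*0) = -40 + 81*(-3 + 0) = -40 + 81*(-3) = -40 - 243 = -283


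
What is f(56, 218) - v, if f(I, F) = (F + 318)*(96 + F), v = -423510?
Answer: 591814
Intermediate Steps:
f(I, F) = (96 + F)*(318 + F) (f(I, F) = (318 + F)*(96 + F) = (96 + F)*(318 + F))
f(56, 218) - v = (30528 + 218² + 414*218) - 1*(-423510) = (30528 + 47524 + 90252) + 423510 = 168304 + 423510 = 591814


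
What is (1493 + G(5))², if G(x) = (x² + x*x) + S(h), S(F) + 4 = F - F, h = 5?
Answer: 2368521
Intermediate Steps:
S(F) = -4 (S(F) = -4 + (F - F) = -4 + 0 = -4)
G(x) = -4 + 2*x² (G(x) = (x² + x*x) - 4 = (x² + x²) - 4 = 2*x² - 4 = -4 + 2*x²)
(1493 + G(5))² = (1493 + (-4 + 2*5²))² = (1493 + (-4 + 2*25))² = (1493 + (-4 + 50))² = (1493 + 46)² = 1539² = 2368521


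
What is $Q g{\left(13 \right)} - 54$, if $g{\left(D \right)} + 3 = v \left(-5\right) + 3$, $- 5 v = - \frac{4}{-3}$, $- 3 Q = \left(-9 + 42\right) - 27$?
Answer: $- \frac{170}{3} \approx -56.667$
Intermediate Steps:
$Q = -2$ ($Q = - \frac{\left(-9 + 42\right) - 27}{3} = - \frac{33 - 27}{3} = \left(- \frac{1}{3}\right) 6 = -2$)
$v = - \frac{4}{15}$ ($v = - \frac{\left(-4\right) \frac{1}{-3}}{5} = - \frac{\left(-4\right) \left(- \frac{1}{3}\right)}{5} = \left(- \frac{1}{5}\right) \frac{4}{3} = - \frac{4}{15} \approx -0.26667$)
$g{\left(D \right)} = \frac{4}{3}$ ($g{\left(D \right)} = -3 + \left(\left(- \frac{4}{15}\right) \left(-5\right) + 3\right) = -3 + \left(\frac{4}{3} + 3\right) = -3 + \frac{13}{3} = \frac{4}{3}$)
$Q g{\left(13 \right)} - 54 = \left(-2\right) \frac{4}{3} - 54 = - \frac{8}{3} - 54 = - \frac{170}{3}$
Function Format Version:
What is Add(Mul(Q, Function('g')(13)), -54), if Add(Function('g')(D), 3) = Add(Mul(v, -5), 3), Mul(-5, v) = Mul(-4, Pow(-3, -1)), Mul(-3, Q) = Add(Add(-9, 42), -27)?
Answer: Rational(-170, 3) ≈ -56.667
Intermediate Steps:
Q = -2 (Q = Mul(Rational(-1, 3), Add(Add(-9, 42), -27)) = Mul(Rational(-1, 3), Add(33, -27)) = Mul(Rational(-1, 3), 6) = -2)
v = Rational(-4, 15) (v = Mul(Rational(-1, 5), Mul(-4, Pow(-3, -1))) = Mul(Rational(-1, 5), Mul(-4, Rational(-1, 3))) = Mul(Rational(-1, 5), Rational(4, 3)) = Rational(-4, 15) ≈ -0.26667)
Function('g')(D) = Rational(4, 3) (Function('g')(D) = Add(-3, Add(Mul(Rational(-4, 15), -5), 3)) = Add(-3, Add(Rational(4, 3), 3)) = Add(-3, Rational(13, 3)) = Rational(4, 3))
Add(Mul(Q, Function('g')(13)), -54) = Add(Mul(-2, Rational(4, 3)), -54) = Add(Rational(-8, 3), -54) = Rational(-170, 3)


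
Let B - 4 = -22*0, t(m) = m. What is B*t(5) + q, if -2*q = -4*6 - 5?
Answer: 69/2 ≈ 34.500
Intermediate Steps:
B = 4 (B = 4 - 22*0 = 4 + 0 = 4)
q = 29/2 (q = -(-4*6 - 5)/2 = -(-24 - 5)/2 = -½*(-29) = 29/2 ≈ 14.500)
B*t(5) + q = 4*5 + 29/2 = 20 + 29/2 = 69/2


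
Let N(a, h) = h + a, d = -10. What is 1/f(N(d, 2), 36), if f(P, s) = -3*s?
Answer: -1/108 ≈ -0.0092593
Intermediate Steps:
N(a, h) = a + h
1/f(N(d, 2), 36) = 1/(-3*36) = 1/(-108) = -1/108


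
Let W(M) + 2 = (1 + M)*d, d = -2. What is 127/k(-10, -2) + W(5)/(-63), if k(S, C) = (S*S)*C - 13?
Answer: -239/639 ≈ -0.37402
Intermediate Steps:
k(S, C) = -13 + C*S² (k(S, C) = S²*C - 13 = C*S² - 13 = -13 + C*S²)
W(M) = -4 - 2*M (W(M) = -2 + (1 + M)*(-2) = -2 + (-2 - 2*M) = -4 - 2*M)
127/k(-10, -2) + W(5)/(-63) = 127/(-13 - 2*(-10)²) + (-4 - 2*5)/(-63) = 127/(-13 - 2*100) + (-4 - 10)*(-1/63) = 127/(-13 - 200) - 14*(-1/63) = 127/(-213) + 2/9 = 127*(-1/213) + 2/9 = -127/213 + 2/9 = -239/639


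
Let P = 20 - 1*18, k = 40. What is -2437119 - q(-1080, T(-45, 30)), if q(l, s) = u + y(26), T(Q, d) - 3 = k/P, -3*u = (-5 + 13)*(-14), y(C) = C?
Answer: -7311547/3 ≈ -2.4372e+6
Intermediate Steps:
u = 112/3 (u = -(-5 + 13)*(-14)/3 = -8*(-14)/3 = -⅓*(-112) = 112/3 ≈ 37.333)
P = 2 (P = 20 - 18 = 2)
T(Q, d) = 23 (T(Q, d) = 3 + 40/2 = 3 + 40*(½) = 3 + 20 = 23)
q(l, s) = 190/3 (q(l, s) = 112/3 + 26 = 190/3)
-2437119 - q(-1080, T(-45, 30)) = -2437119 - 1*190/3 = -2437119 - 190/3 = -7311547/3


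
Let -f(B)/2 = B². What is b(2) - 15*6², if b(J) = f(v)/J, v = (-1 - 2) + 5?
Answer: -544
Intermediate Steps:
v = 2 (v = -3 + 5 = 2)
f(B) = -2*B²
b(J) = -8/J (b(J) = (-2*2²)/J = (-2*4)/J = -8/J)
b(2) - 15*6² = -8/2 - 15*6² = -8*½ - 15*36 = -4 - 540 = -544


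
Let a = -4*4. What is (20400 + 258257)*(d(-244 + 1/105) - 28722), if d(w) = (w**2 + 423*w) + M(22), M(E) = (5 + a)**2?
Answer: -222050825734093/11025 ≈ -2.0141e+10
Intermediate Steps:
a = -16
M(E) = 121 (M(E) = (5 - 16)**2 = (-11)**2 = 121)
d(w) = 121 + w**2 + 423*w (d(w) = (w**2 + 423*w) + 121 = 121 + w**2 + 423*w)
(20400 + 258257)*(d(-244 + 1/105) - 28722) = (20400 + 258257)*((121 + (-244 + 1/105)**2 + 423*(-244 + 1/105)) - 28722) = 278657*((121 + (-244 + 1/105)**2 + 423*(-244 + 1/105)) - 28722) = 278657*((121 + (-25619/105)**2 + 423*(-25619/105)) - 28722) = 278657*((121 + 656333161/11025 - 3612279/35) - 28722) = 278657*(-480200699/11025 - 28722) = 278657*(-796860749/11025) = -222050825734093/11025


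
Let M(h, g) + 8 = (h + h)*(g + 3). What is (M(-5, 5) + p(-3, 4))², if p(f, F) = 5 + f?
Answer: 7396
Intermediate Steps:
M(h, g) = -8 + 2*h*(3 + g) (M(h, g) = -8 + (h + h)*(g + 3) = -8 + (2*h)*(3 + g) = -8 + 2*h*(3 + g))
(M(-5, 5) + p(-3, 4))² = ((-8 + 6*(-5) + 2*5*(-5)) + (5 - 3))² = ((-8 - 30 - 50) + 2)² = (-88 + 2)² = (-86)² = 7396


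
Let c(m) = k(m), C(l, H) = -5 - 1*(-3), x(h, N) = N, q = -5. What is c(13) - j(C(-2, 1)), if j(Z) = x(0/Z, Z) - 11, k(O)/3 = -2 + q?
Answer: -8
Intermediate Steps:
C(l, H) = -2 (C(l, H) = -5 + 3 = -2)
k(O) = -21 (k(O) = 3*(-2 - 5) = 3*(-7) = -21)
c(m) = -21
j(Z) = -11 + Z (j(Z) = Z - 11 = -11 + Z)
c(13) - j(C(-2, 1)) = -21 - (-11 - 2) = -21 - 1*(-13) = -21 + 13 = -8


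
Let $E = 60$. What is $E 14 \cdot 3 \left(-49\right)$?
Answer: $-123480$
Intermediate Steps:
$E 14 \cdot 3 \left(-49\right) = 60 \cdot 14 \cdot 3 \left(-49\right) = 60 \cdot 42 \left(-49\right) = 2520 \left(-49\right) = -123480$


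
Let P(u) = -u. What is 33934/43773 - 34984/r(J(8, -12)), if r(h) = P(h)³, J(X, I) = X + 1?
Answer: 518697506/10636839 ≈ 48.764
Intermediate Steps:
J(X, I) = 1 + X
r(h) = -h³ (r(h) = (-h)³ = -h³)
33934/43773 - 34984/r(J(8, -12)) = 33934/43773 - 34984*(-1/(1 + 8)³) = 33934*(1/43773) - 34984/((-1*9³)) = 33934/43773 - 34984/((-1*729)) = 33934/43773 - 34984/(-729) = 33934/43773 - 34984*(-1/729) = 33934/43773 + 34984/729 = 518697506/10636839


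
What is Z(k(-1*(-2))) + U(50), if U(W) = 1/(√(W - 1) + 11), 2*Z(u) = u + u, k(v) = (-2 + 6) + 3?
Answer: 127/18 ≈ 7.0556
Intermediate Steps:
k(v) = 7 (k(v) = 4 + 3 = 7)
Z(u) = u (Z(u) = (u + u)/2 = (2*u)/2 = u)
U(W) = 1/(11 + √(-1 + W)) (U(W) = 1/(√(-1 + W) + 11) = 1/(11 + √(-1 + W)))
Z(k(-1*(-2))) + U(50) = 7 + 1/(11 + √(-1 + 50)) = 7 + 1/(11 + √49) = 7 + 1/(11 + 7) = 7 + 1/18 = 127/18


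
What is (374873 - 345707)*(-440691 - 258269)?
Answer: -20385867360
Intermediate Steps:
(374873 - 345707)*(-440691 - 258269) = 29166*(-698960) = -20385867360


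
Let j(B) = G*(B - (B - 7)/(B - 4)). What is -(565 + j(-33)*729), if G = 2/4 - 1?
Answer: -961079/74 ≈ -12988.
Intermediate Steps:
G = -½ (G = 2*(¼) - 1 = ½ - 1 = -½ ≈ -0.50000)
j(B) = -B/2 + (-7 + B)/(2*(-4 + B)) (j(B) = -(B - (B - 7)/(B - 4))/2 = -(B - (-7 + B)/(-4 + B))/2 = -B/2 + (-7 + B)/(2*(-4 + B)))
-(565 + j(-33)*729) = -(565 + ((-7 - 1*(-33)² + 5*(-33))/(2*(-4 - 33)))*729) = -(565 + ((½)*(-7 - 1*1089 - 165)/(-37))*729) = -(565 + ((½)*(-1/37)*(-7 - 1089 - 165))*729) = -(565 + ((½)*(-1/37)*(-1261))*729) = -(565 + (1261/74)*729) = -(565 + 919269/74) = -1*961079/74 = -961079/74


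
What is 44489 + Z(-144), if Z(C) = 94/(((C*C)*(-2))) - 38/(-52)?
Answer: 11993007133/269568 ≈ 44490.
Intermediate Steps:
Z(C) = 19/26 - 47/C² (Z(C) = 94/((C²*(-2))) - 38*(-1/52) = 94/((-2*C²)) + 19/26 = 94*(-1/(2*C²)) + 19/26 = -47/C² + 19/26 = 19/26 - 47/C²)
44489 + Z(-144) = 44489 + (19/26 - 47/(-144)²) = 44489 + (19/26 - 47*1/20736) = 44489 + (19/26 - 47/20736) = 44489 + 196381/269568 = 11993007133/269568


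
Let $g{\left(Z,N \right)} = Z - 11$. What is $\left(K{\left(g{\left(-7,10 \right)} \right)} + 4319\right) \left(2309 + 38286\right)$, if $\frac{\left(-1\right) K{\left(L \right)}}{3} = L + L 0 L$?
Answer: $177521935$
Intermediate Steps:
$g{\left(Z,N \right)} = -11 + Z$
$K{\left(L \right)} = - 3 L$ ($K{\left(L \right)} = - 3 \left(L + L 0 L\right) = - 3 \left(L + L 0\right) = - 3 \left(L + 0\right) = - 3 L$)
$\left(K{\left(g{\left(-7,10 \right)} \right)} + 4319\right) \left(2309 + 38286\right) = \left(- 3 \left(-11 - 7\right) + 4319\right) \left(2309 + 38286\right) = \left(\left(-3\right) \left(-18\right) + 4319\right) 40595 = \left(54 + 4319\right) 40595 = 4373 \cdot 40595 = 177521935$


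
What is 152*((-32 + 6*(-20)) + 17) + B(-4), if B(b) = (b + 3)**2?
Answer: -20519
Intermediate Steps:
B(b) = (3 + b)**2
152*((-32 + 6*(-20)) + 17) + B(-4) = 152*((-32 + 6*(-20)) + 17) + (3 - 4)**2 = 152*((-32 - 120) + 17) + (-1)**2 = 152*(-152 + 17) + 1 = 152*(-135) + 1 = -20520 + 1 = -20519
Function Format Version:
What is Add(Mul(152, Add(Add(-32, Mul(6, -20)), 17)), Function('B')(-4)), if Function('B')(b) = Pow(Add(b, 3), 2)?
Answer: -20519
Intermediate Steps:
Function('B')(b) = Pow(Add(3, b), 2)
Add(Mul(152, Add(Add(-32, Mul(6, -20)), 17)), Function('B')(-4)) = Add(Mul(152, Add(Add(-32, Mul(6, -20)), 17)), Pow(Add(3, -4), 2)) = Add(Mul(152, Add(Add(-32, -120), 17)), Pow(-1, 2)) = Add(Mul(152, Add(-152, 17)), 1) = Add(Mul(152, -135), 1) = Add(-20520, 1) = -20519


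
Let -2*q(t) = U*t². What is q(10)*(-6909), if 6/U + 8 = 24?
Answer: 518175/4 ≈ 1.2954e+5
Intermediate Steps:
U = 3/8 (U = 6/(-8 + 24) = 6/16 = 6*(1/16) = 3/8 ≈ 0.37500)
q(t) = -3*t²/16
q(10)*(-6909) = -3/16*10²*(-6909) = -3/16*100*(-6909) = -75/4*(-6909) = 518175/4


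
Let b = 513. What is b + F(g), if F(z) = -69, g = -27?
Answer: 444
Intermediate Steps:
b + F(g) = 513 - 69 = 444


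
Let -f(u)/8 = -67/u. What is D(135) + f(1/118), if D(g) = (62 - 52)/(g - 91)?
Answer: 1391461/22 ≈ 63248.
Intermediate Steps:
f(u) = 536/u (f(u) = -(-536)/u = 536/u)
D(g) = 10/(-91 + g)
D(135) + f(1/118) = 10/(-91 + 135) + 536/(1/118) = 10/44 + 536/(1/118) = 10*(1/44) + 536*118 = 5/22 + 63248 = 1391461/22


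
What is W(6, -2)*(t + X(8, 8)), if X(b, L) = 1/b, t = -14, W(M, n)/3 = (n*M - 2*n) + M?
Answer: 333/4 ≈ 83.250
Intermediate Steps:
W(M, n) = -6*n + 3*M + 3*M*n (W(M, n) = 3*((n*M - 2*n) + M) = 3*((M*n - 2*n) + M) = 3*((-2*n + M*n) + M) = 3*(M - 2*n + M*n) = -6*n + 3*M + 3*M*n)
W(6, -2)*(t + X(8, 8)) = (-6*(-2) + 3*6 + 3*6*(-2))*(-14 + 1/8) = (12 + 18 - 36)*(-14 + ⅛) = -6*(-111/8) = 333/4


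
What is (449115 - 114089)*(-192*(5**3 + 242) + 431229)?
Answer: 120865654890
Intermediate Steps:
(449115 - 114089)*(-192*(5**3 + 242) + 431229) = 335026*(-192*(125 + 242) + 431229) = 335026*(-192*367 + 431229) = 335026*(-70464 + 431229) = 335026*360765 = 120865654890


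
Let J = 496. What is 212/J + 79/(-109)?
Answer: -4019/13516 ≈ -0.29735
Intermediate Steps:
212/J + 79/(-109) = 212/496 + 79/(-109) = 212*(1/496) + 79*(-1/109) = 53/124 - 79/109 = -4019/13516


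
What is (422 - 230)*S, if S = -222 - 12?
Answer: -44928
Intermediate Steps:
S = -234
(422 - 230)*S = (422 - 230)*(-234) = 192*(-234) = -44928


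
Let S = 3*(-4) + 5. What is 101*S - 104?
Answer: -811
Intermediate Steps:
S = -7 (S = -12 + 5 = -7)
101*S - 104 = 101*(-7) - 104 = -707 - 104 = -811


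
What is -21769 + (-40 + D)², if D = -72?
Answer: -9225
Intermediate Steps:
-21769 + (-40 + D)² = -21769 + (-40 - 72)² = -21769 + (-112)² = -21769 + 12544 = -9225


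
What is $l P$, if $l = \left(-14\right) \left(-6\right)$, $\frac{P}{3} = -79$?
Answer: $-19908$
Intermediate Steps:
$P = -237$ ($P = 3 \left(-79\right) = -237$)
$l = 84$
$l P = 84 \left(-237\right) = -19908$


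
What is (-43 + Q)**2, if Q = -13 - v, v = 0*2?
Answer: 3136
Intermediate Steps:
v = 0
Q = -13 (Q = -13 - 1*0 = -13 + 0 = -13)
(-43 + Q)**2 = (-43 - 13)**2 = (-56)**2 = 3136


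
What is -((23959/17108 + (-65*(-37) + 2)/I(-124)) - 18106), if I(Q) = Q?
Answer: 369693573/20398 ≈ 18124.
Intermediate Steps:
-((23959/17108 + (-65*(-37) + 2)/I(-124)) - 18106) = -((23959/17108 + (-65*(-37) + 2)/(-124)) - 18106) = -((23959*(1/17108) + (2405 + 2)*(-1/124)) - 18106) = -((1843/1316 + 2407*(-1/124)) - 18106) = -((1843/1316 - 2407/124) - 18106) = -(-367385/20398 - 18106) = -1*(-369693573/20398) = 369693573/20398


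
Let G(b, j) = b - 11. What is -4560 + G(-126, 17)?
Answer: -4697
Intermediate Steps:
G(b, j) = -11 + b
-4560 + G(-126, 17) = -4560 + (-11 - 126) = -4560 - 137 = -4697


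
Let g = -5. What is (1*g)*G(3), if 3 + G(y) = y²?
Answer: -30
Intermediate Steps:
G(y) = -3 + y²
(1*g)*G(3) = (1*(-5))*(-3 + 3²) = -5*(-3 + 9) = -5*6 = -30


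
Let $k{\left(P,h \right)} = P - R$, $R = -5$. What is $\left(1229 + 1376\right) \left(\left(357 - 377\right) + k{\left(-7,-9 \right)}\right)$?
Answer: $-57310$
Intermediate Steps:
$k{\left(P,h \right)} = 5 + P$ ($k{\left(P,h \right)} = P - -5 = P + 5 = 5 + P$)
$\left(1229 + 1376\right) \left(\left(357 - 377\right) + k{\left(-7,-9 \right)}\right) = \left(1229 + 1376\right) \left(\left(357 - 377\right) + \left(5 - 7\right)\right) = 2605 \left(-20 - 2\right) = 2605 \left(-22\right) = -57310$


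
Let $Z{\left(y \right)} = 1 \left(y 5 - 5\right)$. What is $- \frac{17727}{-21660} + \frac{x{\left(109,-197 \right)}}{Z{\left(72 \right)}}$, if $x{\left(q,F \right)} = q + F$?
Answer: $\frac{15393}{26980} \approx 0.57053$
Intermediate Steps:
$Z{\left(y \right)} = -5 + 5 y$ ($Z{\left(y \right)} = 1 \left(5 y - 5\right) = 1 \left(-5 + 5 y\right) = -5 + 5 y$)
$x{\left(q,F \right)} = F + q$
$- \frac{17727}{-21660} + \frac{x{\left(109,-197 \right)}}{Z{\left(72 \right)}} = - \frac{17727}{-21660} + \frac{-197 + 109}{-5 + 5 \cdot 72} = \left(-17727\right) \left(- \frac{1}{21660}\right) - \frac{88}{-5 + 360} = \frac{311}{380} - \frac{88}{355} = \frac{15393}{26980}$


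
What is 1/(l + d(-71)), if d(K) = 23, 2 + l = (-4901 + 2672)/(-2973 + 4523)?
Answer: 1550/30321 ≈ 0.051120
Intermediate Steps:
l = -5329/1550 (l = -2 + (-4901 + 2672)/(-2973 + 4523) = -2 - 2229/1550 = -5329/1550 ≈ -3.4381)
1/(l + d(-71)) = 1/(-5329/1550 + 23) = 1/(30321/1550) = 1550/30321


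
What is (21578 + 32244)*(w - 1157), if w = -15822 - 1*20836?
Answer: -2035278930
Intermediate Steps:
w = -36658 (w = -15822 - 20836 = -36658)
(21578 + 32244)*(w - 1157) = (21578 + 32244)*(-36658 - 1157) = 53822*(-37815) = -2035278930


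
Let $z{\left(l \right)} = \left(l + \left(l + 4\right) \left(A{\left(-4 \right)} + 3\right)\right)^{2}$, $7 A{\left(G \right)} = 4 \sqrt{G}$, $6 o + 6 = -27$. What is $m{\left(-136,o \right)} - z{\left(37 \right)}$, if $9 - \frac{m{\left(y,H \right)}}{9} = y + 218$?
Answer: $- \frac{1179009}{49} - \frac{104960 i}{7} \approx -24061.0 - 14994.0 i$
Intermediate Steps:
$o = - \frac{11}{2}$ ($o = -1 + \frac{1}{6} \left(-27\right) = -1 - \frac{9}{2} = - \frac{11}{2} \approx -5.5$)
$m{\left(y,H \right)} = -1881 - 9 y$ ($m{\left(y,H \right)} = 81 - 9 \left(y + 218\right) = 81 - 9 \left(218 + y\right) = 81 - \left(1962 + 9 y\right) = -1881 - 9 y$)
$A{\left(G \right)} = \frac{4 \sqrt{G}}{7}$
$z{\left(l \right)} = \left(l + \left(3 + \frac{8 i}{7}\right) \left(4 + l\right)\right)^{2}$ ($z{\left(l \right)} = \left(l + \left(l + 4\right) \left(\frac{4 \sqrt{-4}}{7} + 3\right)\right)^{2} = \left(l + \left(4 + l\right) \left(\frac{4 \cdot 2 i}{7} + 3\right)\right)^{2} = \left(l + \left(4 + l\right) \left(\frac{8 i}{7} + 3\right)\right)^{2} = \left(l + \left(4 + l\right) \left(3 + \frac{8 i}{7}\right)\right)^{2} = \left(l + \left(3 + \frac{8 i}{7}\right) \left(4 + l\right)\right)^{2}$)
$m{\left(-136,o \right)} - z{\left(37 \right)} = \left(-1881 - -1224\right) - \frac{16 \left(21 + 7 \cdot 37 + 8 i + 2 i 37\right)^{2}}{49} = \left(-1881 + 1224\right) - \frac{16 \left(21 + 259 + 8 i + 74 i\right)^{2}}{49} = -657 - \frac{16 \left(280 + 82 i\right)^{2}}{49}$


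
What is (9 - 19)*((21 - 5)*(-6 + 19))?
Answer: -2080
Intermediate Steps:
(9 - 19)*((21 - 5)*(-6 + 19)) = -160*13 = -10*208 = -2080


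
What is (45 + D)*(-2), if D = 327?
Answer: -744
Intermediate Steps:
(45 + D)*(-2) = (45 + 327)*(-2) = 372*(-2) = -744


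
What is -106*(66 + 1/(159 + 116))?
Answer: -1924006/275 ≈ -6996.4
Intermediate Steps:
-106*(66 + 1/(159 + 116)) = -106*(66 + 1/275) = -106*18151/275 = -1924006/275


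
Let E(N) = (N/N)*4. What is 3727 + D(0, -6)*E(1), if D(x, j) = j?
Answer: 3703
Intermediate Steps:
E(N) = 4 (E(N) = 1*4 = 4)
3727 + D(0, -6)*E(1) = 3727 - 6*4 = 3727 - 24 = 3703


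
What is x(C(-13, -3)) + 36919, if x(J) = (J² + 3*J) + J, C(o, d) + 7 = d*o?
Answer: 38071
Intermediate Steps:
C(o, d) = -7 + d*o
x(J) = J² + 4*J
x(C(-13, -3)) + 36919 = (-7 - 3*(-13))*(4 + (-7 - 3*(-13))) + 36919 = (-7 + 39)*(4 + (-7 + 39)) + 36919 = 32*(4 + 32) + 36919 = 32*36 + 36919 = 1152 + 36919 = 38071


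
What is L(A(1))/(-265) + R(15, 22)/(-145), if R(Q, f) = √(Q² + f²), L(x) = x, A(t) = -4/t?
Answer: 4/265 - √709/145 ≈ -0.16854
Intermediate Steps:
L(A(1))/(-265) + R(15, 22)/(-145) = -4/1/(-265) + √(15² + 22²)/(-145) = -4*1*(-1/265) + √(225 + 484)*(-1/145) = -4*(-1/265) + √709*(-1/145) = 4/265 - √709/145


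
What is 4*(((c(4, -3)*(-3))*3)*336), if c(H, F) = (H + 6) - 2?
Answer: -96768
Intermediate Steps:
c(H, F) = 4 + H (c(H, F) = (6 + H) - 2 = 4 + H)
4*(((c(4, -3)*(-3))*3)*336) = 4*((((4 + 4)*(-3))*3)*336) = 4*(((8*(-3))*3)*336) = 4*(-24*3*336) = 4*(-72*336) = 4*(-24192) = -96768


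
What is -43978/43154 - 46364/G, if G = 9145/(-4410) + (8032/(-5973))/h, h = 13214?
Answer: 11606367396745333399/519160504679029 ≈ 22356.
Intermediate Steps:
G = -24060828877/11602301634 (G = 9145/(-4410) + (8032/(-5973))/13214 = 9145*(-1/4410) + (8032*(-1/5973))*(1/13214) = -1829/882 - 8032/5973*1/13214 = -1829/882 - 4016/39463611 = -24060828877/11602301634 ≈ -2.0738)
-43978/43154 - 46364/G = -43978/43154 - 46364/(-24060828877/11602301634) = -43978*1/43154 - 46364*(-11602301634/24060828877) = -21989/21577 + 537929112958776/24060828877 = 11606367396745333399/519160504679029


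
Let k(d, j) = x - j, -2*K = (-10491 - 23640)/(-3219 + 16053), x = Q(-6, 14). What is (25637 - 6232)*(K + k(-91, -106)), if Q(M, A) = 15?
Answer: 655171015/276 ≈ 2.3738e+6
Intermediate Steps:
x = 15
K = 367/276 (K = -(-10491 - 23640)/(2*(-3219 + 16053)) = -(-34131)/(2*12834) = -1/2*(-367/138) = 367/276 ≈ 1.3297)
k(d, j) = 15 - j
(25637 - 6232)*(K + k(-91, -106)) = (25637 - 6232)*(367/276 + (15 - 1*(-106))) = 19405*(367/276 + (15 + 106)) = 19405*(367/276 + 121) = 19405*(33763/276) = 655171015/276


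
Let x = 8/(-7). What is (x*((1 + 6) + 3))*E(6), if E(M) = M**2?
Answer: -2880/7 ≈ -411.43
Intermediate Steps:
x = -8/7 (x = 8*(-1/7) = -8/7 ≈ -1.1429)
(x*((1 + 6) + 3))*E(6) = -8*((1 + 6) + 3)/7*6**2 = -8*(7 + 3)/7*36 = -8/7*10*36 = -80/7*36 = -2880/7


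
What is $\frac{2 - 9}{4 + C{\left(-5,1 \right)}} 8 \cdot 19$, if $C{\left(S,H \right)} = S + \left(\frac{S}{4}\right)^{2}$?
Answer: $- \frac{17024}{9} \approx -1891.6$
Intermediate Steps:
$C{\left(S,H \right)} = S + \frac{S^{2}}{16}$ ($C{\left(S,H \right)} = S + \left(S \frac{1}{4}\right)^{2} = S + \left(\frac{S}{4}\right)^{2} = S + \frac{S^{2}}{16}$)
$\frac{2 - 9}{4 + C{\left(-5,1 \right)}} 8 \cdot 19 = \frac{2 - 9}{4 + \frac{1}{16} \left(-5\right) \left(16 - 5\right)} 8 \cdot 19 = - \frac{7}{4 + \frac{1}{16} \left(-5\right) 11} \cdot 8 \cdot 19 = - \frac{7}{4 - \frac{55}{16}} \cdot 8 \cdot 19 = - \frac{7}{\frac{9}{16}} \cdot 8 \cdot 19 = \left(-7\right) \frac{16}{9} \cdot 8 \cdot 19 = \left(- \frac{112}{9}\right) 8 \cdot 19 = \left(- \frac{896}{9}\right) 19 = - \frac{17024}{9}$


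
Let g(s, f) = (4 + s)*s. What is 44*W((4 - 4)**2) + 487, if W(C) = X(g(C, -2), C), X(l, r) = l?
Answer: 487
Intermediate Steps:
g(s, f) = s*(4 + s)
W(C) = C*(4 + C)
44*W((4 - 4)**2) + 487 = 44*((4 - 4)**2*(4 + (4 - 4)**2)) + 487 = 44*(0**2*(4 + 0**2)) + 487 = 44*(0*(4 + 0)) + 487 = 44*(0*4) + 487 = 44*0 + 487 = 0 + 487 = 487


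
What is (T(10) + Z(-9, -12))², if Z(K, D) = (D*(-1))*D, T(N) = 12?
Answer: 17424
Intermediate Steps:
Z(K, D) = -D² (Z(K, D) = (-D)*D = -D²)
(T(10) + Z(-9, -12))² = (12 - 1*(-12)²)² = (12 - 1*144)² = (12 - 144)² = (-132)² = 17424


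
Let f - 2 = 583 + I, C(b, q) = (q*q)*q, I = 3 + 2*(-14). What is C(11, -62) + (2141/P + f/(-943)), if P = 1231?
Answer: -276657677621/1160833 ≈ -2.3833e+5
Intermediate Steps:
I = -25 (I = 3 - 28 = -25)
C(b, q) = q³ (C(b, q) = q²*q = q³)
f = 560 (f = 2 + (583 - 25) = 2 + 558 = 560)
C(11, -62) + (2141/P + f/(-943)) = (-62)³ + (2141/1231 + 560/(-943)) = -238328 + (2141*(1/1231) + 560*(-1/943)) = -238328 + (2141/1231 - 560/943) = -238328 + 1329603/1160833 = -276657677621/1160833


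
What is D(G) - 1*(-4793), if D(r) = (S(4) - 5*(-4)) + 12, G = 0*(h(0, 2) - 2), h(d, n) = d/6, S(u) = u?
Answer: 4829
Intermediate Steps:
h(d, n) = d/6 (h(d, n) = d*(⅙) = d/6)
G = 0 (G = 0*((⅙)*0 - 2) = 0*(0 - 2) = 0*(-2) = 0)
D(r) = 36 (D(r) = (4 - 5*(-4)) + 12 = (4 + 20) + 12 = 24 + 12 = 36)
D(G) - 1*(-4793) = 36 - 1*(-4793) = 36 + 4793 = 4829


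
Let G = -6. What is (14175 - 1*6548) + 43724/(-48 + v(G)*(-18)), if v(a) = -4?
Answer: 56693/6 ≈ 9448.8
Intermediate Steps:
(14175 - 1*6548) + 43724/(-48 + v(G)*(-18)) = (14175 - 1*6548) + 43724/(-48 - 4*(-18)) = (14175 - 6548) + 43724/(-48 + 72) = 7627 + 43724/24 = 7627 + 43724*(1/24) = 7627 + 10931/6 = 56693/6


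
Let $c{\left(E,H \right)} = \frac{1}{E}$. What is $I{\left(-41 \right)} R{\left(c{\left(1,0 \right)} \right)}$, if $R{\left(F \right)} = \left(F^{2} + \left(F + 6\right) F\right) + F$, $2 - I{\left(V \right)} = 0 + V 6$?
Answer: $2232$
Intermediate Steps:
$I{\left(V \right)} = 2 - 6 V$ ($I{\left(V \right)} = 2 - \left(0 + V 6\right) = 2 - \left(0 + 6 V\right) = 2 - 6 V$)
$R{\left(F \right)} = F + F^{2} + F \left(6 + F\right)$ ($R{\left(F \right)} = \left(F^{2} + \left(6 + F\right) F\right) + F = \left(F^{2} + F \left(6 + F\right)\right) + F = F + F^{2} + F \left(6 + F\right)$)
$I{\left(-41 \right)} R{\left(c{\left(1,0 \right)} \right)} = \left(2 - -246\right) \frac{7 + \frac{2}{1}}{1} = \left(2 + 246\right) 1 \left(7 + 2 \cdot 1\right) = 248 \cdot 1 \left(7 + 2\right) = 248 \cdot 1 \cdot 9 = 248 \cdot 9 = 2232$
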